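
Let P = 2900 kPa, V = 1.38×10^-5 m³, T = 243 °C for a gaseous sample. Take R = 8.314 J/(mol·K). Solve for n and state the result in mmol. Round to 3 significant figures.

9.33 mmol

From the ideal-gas law: n = PV/(RT).
P = 2900 kPa = 2.900×10^6 Pa; V = 1.38×10^-5 m³; T = 243 °C = 516.1 K; R = 8.314 J/(mol·K).
n = 0.009326 mol
0.009326 mol × (1 mmol / 0.001000 mol) = 9.326 mmol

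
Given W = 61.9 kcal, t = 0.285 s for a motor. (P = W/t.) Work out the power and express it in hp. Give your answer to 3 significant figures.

1220 hp

P is given directly by: P = W/t.
W = 61.9 kcal = 2.590×10^5 J; t = 0.285 s.
P = 9.087×10^5 W
9.087×10^5 W × (1 hp / 745.7 W) = 1219 hp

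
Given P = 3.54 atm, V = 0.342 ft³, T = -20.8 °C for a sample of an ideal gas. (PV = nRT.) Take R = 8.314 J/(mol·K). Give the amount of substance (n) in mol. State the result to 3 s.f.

From the ideal-gas law: n = PV/(RT).
P = 3.54 atm = 3.587×10^5 Pa; V = 0.342 ft³ = 0.009684 m³; T = -20.8 °C = 252.3 K; R = 8.314 J/(mol·K).
n = 1.656 mol

1.66 mol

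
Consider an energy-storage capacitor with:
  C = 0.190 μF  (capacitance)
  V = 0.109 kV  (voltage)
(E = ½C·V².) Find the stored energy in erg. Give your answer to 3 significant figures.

E is given directly by: E = ½CV².
C = 0.190 μF = 1.900×10^-7 F; V = 0.109 kV = 109.0 V.
E = 0.001129 J  (the unit combination reduces to kg·m²/s² = J)
0.001129 J × (1 erg / 1.000×10^-7 J) = 11287 erg

11300 erg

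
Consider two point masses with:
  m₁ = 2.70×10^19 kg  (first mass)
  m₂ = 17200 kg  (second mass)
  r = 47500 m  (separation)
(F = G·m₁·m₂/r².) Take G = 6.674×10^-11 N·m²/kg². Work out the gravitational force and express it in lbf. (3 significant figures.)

3090 lbf

From Newton's law of gravitation: F = Gm₁m₂/r².
m₁ = 2.70×10^19 kg; m₂ = 17200 kg; r = 47500 m; G = 6.674×10^-11 N·m²/kg².
F = 13737 N  (the unit combination reduces to kg·m/s² = N)
13737 N × (1 lbf / 4.448 N) = 3088 lbf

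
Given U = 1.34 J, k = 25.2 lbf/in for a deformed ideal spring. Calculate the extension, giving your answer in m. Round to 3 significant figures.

0.0246 m

Rearranging U = ½k·x² for x: x = √(2U/k).
U = 1.34 J; k = 25.2 lbf/in = 4413 N/m.
x = 0.02464 m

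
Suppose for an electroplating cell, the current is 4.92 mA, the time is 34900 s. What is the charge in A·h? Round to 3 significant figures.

0.0477 A·h

Directly: q = It.
I = 4.92 mA = 0.004920 A; t = 34900 s.
q = 171.7 C  (the unit combination reduces to A·s = C)
171.7 C × (1 A·h / 3600 C) = 0.04770 A·h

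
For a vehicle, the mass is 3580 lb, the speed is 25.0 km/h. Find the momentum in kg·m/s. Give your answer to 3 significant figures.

p is given directly by: p = mv.
m = 3580 lb = 1624 kg; v = 25.0 km/h = 6.944 m/s.
p = 11277 kg·m/s  (the unit combination reduces to kg·m/s = kg·m/s)

11300 kg·m/s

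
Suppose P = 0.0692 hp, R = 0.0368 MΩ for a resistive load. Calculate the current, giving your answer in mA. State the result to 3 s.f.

Rearranging P = I²R for I: I = √(P/R).
P = 0.0692 hp = 51.60 W; R = 0.0368 MΩ = 36800 Ω.
I = 0.03745 A
0.03745 A × (1 mA / 0.001000 A) = 37.45 mA

37.4 mA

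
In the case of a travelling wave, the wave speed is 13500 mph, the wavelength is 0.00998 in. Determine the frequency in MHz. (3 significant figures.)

23.8 MHz

Rearranging v = f·λ for f: f = v/λ.
v = 13500 mph = 6035 m/s; λ = 0.00998 in = 2.535×10^-4 m.
f = 2.381×10^7 Hz
2.381×10^7 Hz × (1 MHz / 1.000×10^6 Hz) = 23.81 MHz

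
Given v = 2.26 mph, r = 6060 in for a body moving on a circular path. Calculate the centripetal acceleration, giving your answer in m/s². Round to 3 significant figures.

a is given directly by: a = v²/r.
v = 2.26 mph = 1.010 m/s; r = 6060 in = 153.9 m.
a = 0.006631 m/s²

0.00663 m/s²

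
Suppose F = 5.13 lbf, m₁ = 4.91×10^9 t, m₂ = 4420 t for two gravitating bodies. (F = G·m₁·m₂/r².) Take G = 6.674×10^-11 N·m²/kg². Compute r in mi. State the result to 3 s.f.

4.95 mi

From Newton's law of gravitation: r = √(G·m₁m₂/F).
F = 5.13 lbf = 22.82 N; m₁ = 4.91×10^9 t = 4.910×10^12 kg; m₂ = 4420 t = 4.420×10^6 kg; G = 6.674×10^-11 N·m²/kg².
r = 7967 m
7967 m × (1 mi / 1609 m) = 4.950 mi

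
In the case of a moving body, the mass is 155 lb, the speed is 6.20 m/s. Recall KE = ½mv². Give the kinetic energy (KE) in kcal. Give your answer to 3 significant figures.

0.323 kcal

Directly: KE = ½mv².
m = 155 lb = 70.31 kg; v = 6.20 m/s.
KE = 1351 J  (the unit combination reduces to kg·m²/s² = J)
1351 J × (1 kcal / 4184 J) = 0.3230 kcal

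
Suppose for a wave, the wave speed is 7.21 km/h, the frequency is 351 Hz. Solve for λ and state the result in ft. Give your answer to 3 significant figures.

0.0187 ft

Rearranging: λ = v/f.
v = 7.21 km/h = 2.003 m/s; f = 351 Hz.
λ = 0.005706 m
0.005706 m × (1 ft / 0.3048 m) = 0.01872 ft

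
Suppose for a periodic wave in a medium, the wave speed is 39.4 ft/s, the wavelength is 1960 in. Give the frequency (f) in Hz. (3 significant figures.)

Rearranging: f = v/λ.
v = 39.4 ft/s = 12.01 m/s; λ = 1960 in = 49.78 m.
f = 0.2412 Hz

0.241 Hz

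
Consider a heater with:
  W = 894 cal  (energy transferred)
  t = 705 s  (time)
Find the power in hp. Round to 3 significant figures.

P is given directly by: P = W/t.
W = 894 cal = 3740 J; t = 705 s.
P = 5.306 W  (the unit combination reduces to kg·m²/s³ = W)
5.306 W × (1 hp / 745.7 W) = 0.007115 hp

0.00712 hp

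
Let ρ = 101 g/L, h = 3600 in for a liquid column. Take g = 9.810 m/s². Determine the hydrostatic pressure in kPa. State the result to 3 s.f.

90.6 kPa

Directly: P = ρgh.
ρ = 101 g/L = 101.0 kg/m³; h = 3600 in = 91.44 m; g = 9.810 m/s².
P = 90600 Pa  (the unit combination reduces to kg/(m·s²) = Pa)
90600 Pa × (1 kPa / 1000 Pa) = 90.60 kPa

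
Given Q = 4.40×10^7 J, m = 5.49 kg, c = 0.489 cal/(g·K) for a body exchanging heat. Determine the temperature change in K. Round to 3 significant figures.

Solving Q = m·c·ΔT for ΔT: ΔT = Q/(m·c).
Q = 4.40×10^7 J; m = 5.49 kg; c = 0.489 cal/(g·K) = 2046 J/(kg·K).
ΔT = 3917 K

3920 K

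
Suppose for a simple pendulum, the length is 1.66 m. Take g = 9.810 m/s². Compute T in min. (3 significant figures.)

0.0431 min

T is given directly by: T = 2π√(L/g).
L = 1.66 m; g = 9.810 m/s².
T = 2.585 s
2.585 s × (1 min / 60.00 s) = 0.04308 min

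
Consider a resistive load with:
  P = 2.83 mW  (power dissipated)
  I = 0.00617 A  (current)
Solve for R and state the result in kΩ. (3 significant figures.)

Solving P = I²R for R: R = P/I².
P = 2.83 mW = 0.002830 W; I = 0.00617 A.
R = 74.34 Ω
74.34 Ω × (1 kΩ / 1000 Ω) = 0.07434 kΩ

0.0743 kΩ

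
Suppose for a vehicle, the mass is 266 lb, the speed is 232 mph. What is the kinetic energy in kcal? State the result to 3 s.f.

155 kcal

KE is given directly by: KE = ½mv².
m = 266 lb = 120.7 kg; v = 232 mph = 103.7 m/s.
KE = 6.489×10^5 J
6.489×10^5 J × (1 kcal / 4184 J) = 155.1 kcal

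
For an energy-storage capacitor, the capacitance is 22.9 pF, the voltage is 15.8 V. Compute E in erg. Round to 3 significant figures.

0.0286 erg

Directly: E = ½CV².
C = 22.9 pF = 2.290×10^-11 F; V = 15.8 V.
E = 2.858×10^-9 J
2.858×10^-9 J × (1 erg / 1.000×10^-7 J) = 0.02858 erg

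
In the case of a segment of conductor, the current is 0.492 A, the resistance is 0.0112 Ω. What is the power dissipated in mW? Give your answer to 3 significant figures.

P is given directly by: P = I²R.
I = 0.492 A; R = 0.0112 Ω.
P = 0.002711 W
0.002711 W × (1 mW / 0.001000 W) = 2.711 mW

2.71 mW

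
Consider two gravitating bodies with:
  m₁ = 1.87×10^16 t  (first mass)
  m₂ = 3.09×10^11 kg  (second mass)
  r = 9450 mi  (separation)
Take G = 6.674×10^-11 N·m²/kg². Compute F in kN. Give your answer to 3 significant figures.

Directly: F = Gm₁m₂/r².
m₁ = 1.87×10^16 t = 1.870×10^19 kg; m₂ = 3.09×10^11 kg; r = 9450 mi = 1.521×10^7 m; G = 6.674×10^-11 N·m²/kg².
F = 1.667×10^6 N  (the unit combination reduces to kg·m/s² = N)
1.667×10^6 N × (1 kN / 1000 N) = 1667 kN

1670 kN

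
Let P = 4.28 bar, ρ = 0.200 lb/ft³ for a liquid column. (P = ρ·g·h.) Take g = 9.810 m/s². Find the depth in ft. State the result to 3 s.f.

Solving P = ρ·g·h for h: h = P/(ρ·g).
P = 4.28 bar = 4.280×10^5 Pa; ρ = 0.200 lb/ft³ = 3.204 kg/m³; g = 9.810 m/s².
h = 13618 m
13618 m × (1 ft / 0.3048 m) = 44680 ft

44700 ft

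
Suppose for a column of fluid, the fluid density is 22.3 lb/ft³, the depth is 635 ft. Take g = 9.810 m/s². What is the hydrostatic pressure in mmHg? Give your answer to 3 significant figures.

P is given directly by: P = ρgh.
ρ = 22.3 lb/ft³ = 357.2 kg/m³; h = 635 ft = 193.5 m; g = 9.810 m/s².
P = 6.782×10^5 Pa
6.782×10^5 Pa × (1 mmHg / 133.3 Pa) = 5087 mmHg

5090 mmHg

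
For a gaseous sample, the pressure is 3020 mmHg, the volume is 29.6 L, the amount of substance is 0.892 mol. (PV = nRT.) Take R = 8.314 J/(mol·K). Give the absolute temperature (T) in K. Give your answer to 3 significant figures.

From the ideal-gas law: T = PV/(nR).
P = 3020 mmHg = 4.026×10^5 Pa; V = 29.6 L = 0.02960 m³; n = 0.892 mol; R = 8.314 J/(mol·K).
T = 1607 K

1610 K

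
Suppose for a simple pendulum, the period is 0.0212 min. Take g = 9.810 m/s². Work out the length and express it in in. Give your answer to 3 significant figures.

15.8 in

Solving T = 2π√(L/g) for L: L = g·(T/2π)².
T = 0.0212 min = 1.272 s; g = 9.810 m/s².
L = 0.4021 m
0.4021 m × (1 in / 0.02540 m) = 15.83 in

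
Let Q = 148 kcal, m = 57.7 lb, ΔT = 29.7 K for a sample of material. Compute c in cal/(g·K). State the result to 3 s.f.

Rearranging: c = Q/(m·ΔT).
Q = 148 kcal = 6.192×10^5 J; m = 57.7 lb = 26.17 kg; ΔT = 29.7 K.
c = 796.6 J/(kg·K)
796.6 J/(kg·K) × (1 cal/(g·K) / 4184 J/(kg·K)) = 0.1904 cal/(g·K)

0.190 cal/(g·K)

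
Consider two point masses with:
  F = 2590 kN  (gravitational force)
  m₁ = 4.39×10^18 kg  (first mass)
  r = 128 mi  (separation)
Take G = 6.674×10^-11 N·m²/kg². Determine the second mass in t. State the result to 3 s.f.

3.75×10^5 t

Rearranging: m₂ = F·r²/(G·m₁).
F = 2590 kN = 2.590×10^6 N; m₁ = 4.39×10^18 kg; r = 128 mi = 2.060×10^5 m; G = 6.674×10^-11 N·m²/kg².
m₂ = 3.751×10^8 kg
3.751×10^8 kg × (1 t / 1000 kg) = 3.751×10^5 t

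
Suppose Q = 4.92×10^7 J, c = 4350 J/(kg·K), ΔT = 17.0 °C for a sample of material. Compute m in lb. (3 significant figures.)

1470 lb

Solving Q = m·c·ΔT for m: m = Q/(c·ΔT).
Q = 4.92×10^7 J; c = 4350 J/(kg·K); ΔT = 17.0 °C = 17.00 K.
m = 665.3 kg
665.3 kg × (1 lb / 0.4536 kg) = 1467 lb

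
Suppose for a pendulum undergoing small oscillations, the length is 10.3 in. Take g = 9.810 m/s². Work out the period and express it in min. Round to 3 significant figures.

Directly: T = 2π√(L/g).
L = 10.3 in = 0.2616 m; g = 9.810 m/s².
T = 1.026 s
1.026 s × (1 min / 60.00 s) = 0.01710 min

0.0171 min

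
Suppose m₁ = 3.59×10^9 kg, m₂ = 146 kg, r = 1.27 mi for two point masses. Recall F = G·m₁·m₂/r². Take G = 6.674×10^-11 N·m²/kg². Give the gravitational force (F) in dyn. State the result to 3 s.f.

0.837 dyn

F is given directly by: F = Gm₁m₂/r².
m₁ = 3.59×10^9 kg; m₂ = 146 kg; r = 1.27 mi = 2044 m; G = 6.674×10^-11 N·m²/kg².
F = 8.374×10^-6 N
8.374×10^-6 N × (1 dyn / 1.000×10^-5 N) = 0.8374 dyn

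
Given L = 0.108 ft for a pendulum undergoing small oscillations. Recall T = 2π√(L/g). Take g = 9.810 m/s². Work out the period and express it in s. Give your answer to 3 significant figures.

T is given directly by: T = 2π√(L/g).
L = 0.108 ft = 0.03292 m; g = 9.810 m/s².
T = 0.3640 s

0.364 s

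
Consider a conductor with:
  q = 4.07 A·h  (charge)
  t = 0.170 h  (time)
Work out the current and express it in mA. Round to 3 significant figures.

23900 mA

Rearranging: I = q/t.
q = 4.07 A·h = 14652 C; t = 0.170 h = 612.0 s.
I = 23.94 A
23.94 A × (1 mA / 0.001000 A) = 23941 mA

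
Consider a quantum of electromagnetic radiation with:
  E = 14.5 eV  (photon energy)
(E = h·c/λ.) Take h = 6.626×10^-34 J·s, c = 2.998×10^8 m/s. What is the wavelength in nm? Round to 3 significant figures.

Solving E = h·c/λ for λ: λ = hc/E.
E = 14.5 eV = 2.323×10^-18 J; h = 6.626×10^-34 J·s; c = 2.998×10^8 m/s.
λ = 8.551×10^-8 m
8.551×10^-8 m × (1 nm / 1.000×10^-9 m) = 85.51 nm

85.5 nm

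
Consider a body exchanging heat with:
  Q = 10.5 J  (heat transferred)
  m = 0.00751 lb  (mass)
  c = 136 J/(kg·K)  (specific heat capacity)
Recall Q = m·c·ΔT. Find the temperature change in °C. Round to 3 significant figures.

22.7 °C

Rearranging Q = m·c·ΔT for ΔT: ΔT = Q/(m·c).
Q = 10.5 J; m = 0.00751 lb = 0.003406 kg; c = 136 J/(kg·K).
ΔT = 22.66 K
Since 1 °C = 1 K, 22.66 °C.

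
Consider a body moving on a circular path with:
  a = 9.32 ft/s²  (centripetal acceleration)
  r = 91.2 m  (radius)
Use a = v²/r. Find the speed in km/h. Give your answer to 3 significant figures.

57.9 km/h

Rearranging: v = √(a·r).
a = 9.32 ft/s² = 2.841 m/s²; r = 91.2 m.
v = 16.10 m/s
16.10 m/s × (1 km/h / 0.2778 m/s) = 57.94 km/h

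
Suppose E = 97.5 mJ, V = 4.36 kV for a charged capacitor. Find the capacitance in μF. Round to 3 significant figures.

Rearranging: C = 2E/V².
E = 97.5 mJ = 0.09750 J; V = 4.36 kV = 4360 V.
C = 1.026×10^-8 F
1.026×10^-8 F × (1 μF / 1.000×10^-6 F) = 0.01026 μF

0.0103 μF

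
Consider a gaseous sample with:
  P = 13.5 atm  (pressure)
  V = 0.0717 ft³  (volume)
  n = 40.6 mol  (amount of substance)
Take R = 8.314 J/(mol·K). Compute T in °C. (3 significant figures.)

-265 °C

From the ideal-gas law: T = PV/(nR).
P = 13.5 atm = 1.368×10^6 Pa; V = 0.0717 ft³ = 0.002030 m³; n = 40.6 mol; R = 8.314 J/(mol·K).
T = 8.228 K
8.228 K − 273.15 = -264.9 °C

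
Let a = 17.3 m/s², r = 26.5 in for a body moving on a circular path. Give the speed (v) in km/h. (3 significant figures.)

Rearranging: v = √(a·r).
a = 17.3 m/s²; r = 26.5 in = 0.6731 m.
v = 3.412 m/s
3.412 m/s × (1 km/h / 0.2778 m/s) = 12.28 km/h

12.3 km/h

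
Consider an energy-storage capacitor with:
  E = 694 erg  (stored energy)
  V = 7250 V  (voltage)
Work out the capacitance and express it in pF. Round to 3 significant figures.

2.64 pF

Rearranging E = ½C·V² for C: C = 2E/V².
E = 694 erg = 6.940×10^-5 J; V = 7250 V.
C = 2.641×10^-12 F
2.641×10^-12 F × (1 pF / 1.000×10^-12 F) = 2.641 pF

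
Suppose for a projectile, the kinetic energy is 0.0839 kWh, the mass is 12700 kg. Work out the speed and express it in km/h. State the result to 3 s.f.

Rearranging KE = ½mv² for v: v = √(2·KE/m).
KE = 0.0839 kWh = 3.020×10^5 J; m = 12700 kg.
v = 6.897 m/s
6.897 m/s × (1 km/h / 0.2778 m/s) = 24.83 km/h

24.8 km/h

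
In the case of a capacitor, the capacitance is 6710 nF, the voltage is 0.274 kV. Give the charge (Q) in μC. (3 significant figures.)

1840 μC

Solving C = Q/V for Q: Q = CV.
C = 6710 nF = 6.710×10^-6 F; V = 0.274 kV = 274.0 V.
Q = 0.001839 C
0.001839 C × (1 μC / 1.000×10^-6 C) = 1839 μC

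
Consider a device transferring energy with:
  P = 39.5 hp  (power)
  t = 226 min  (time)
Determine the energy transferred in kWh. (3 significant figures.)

111 kWh

Rearranging: W = P·t.
P = 39.5 hp = 29455 W; t = 226 min = 13560 s.
W = 3.994×10^8 J
3.994×10^8 J × (1 kWh / 3.600×10^6 J) = 110.9 kWh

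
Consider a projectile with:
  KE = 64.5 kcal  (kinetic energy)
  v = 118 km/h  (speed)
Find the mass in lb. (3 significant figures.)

1110 lb

Rearranging: m = 2·KE/v².
KE = 64.5 kcal = 2.699×10^5 J; v = 118 km/h = 32.78 m/s.
m = 502.4 kg
502.4 kg × (1 lb / 0.4536 kg) = 1108 lb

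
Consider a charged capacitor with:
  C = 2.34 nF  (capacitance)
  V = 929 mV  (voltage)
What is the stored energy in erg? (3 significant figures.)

Directly: E = ½CV².
C = 2.34 nF = 2.340×10^-9 F; V = 929 mV = 0.9290 V.
E = 1.010×10^-9 J
1.010×10^-9 J × (1 erg / 1.000×10^-7 J) = 0.01010 erg

0.0101 erg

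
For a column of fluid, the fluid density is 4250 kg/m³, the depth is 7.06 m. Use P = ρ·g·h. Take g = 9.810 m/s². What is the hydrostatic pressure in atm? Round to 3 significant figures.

2.90 atm

Directly: P = ρgh.
ρ = 4250 kg/m³; h = 7.06 m; g = 9.810 m/s².
P = 2.943×10^5 Pa  (the unit combination reduces to kg/(m·s²) = Pa)
2.943×10^5 Pa × (1 atm / 1.013×10^5 Pa) = 2.905 atm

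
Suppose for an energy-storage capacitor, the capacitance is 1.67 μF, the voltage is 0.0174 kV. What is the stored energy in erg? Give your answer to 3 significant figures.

E is given directly by: E = ½CV².
C = 1.67 μF = 1.670×10^-6 F; V = 0.0174 kV = 17.40 V.
E = 2.528×10^-4 J
2.528×10^-4 J × (1 erg / 1.000×10^-7 J) = 2528 erg

2530 erg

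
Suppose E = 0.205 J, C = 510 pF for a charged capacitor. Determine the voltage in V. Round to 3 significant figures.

28400 V

Solving E = ½C·V² for V: V = √(2E/C).
E = 0.205 J; C = 510 pF = 5.100×10^-10 F.
V = 28354 V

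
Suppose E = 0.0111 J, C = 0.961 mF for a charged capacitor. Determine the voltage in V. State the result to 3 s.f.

Rearranging: V = √(2E/C).
E = 0.0111 J; C = 0.961 mF = 9.610×10^-4 F.
V = 4.806 V

4.81 V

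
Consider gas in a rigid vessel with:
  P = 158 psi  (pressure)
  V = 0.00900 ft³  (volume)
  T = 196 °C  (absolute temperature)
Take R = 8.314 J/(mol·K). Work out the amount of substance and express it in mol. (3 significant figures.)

Rearranging: n = PV/(RT).
P = 158 psi = 1.089×10^6 Pa; V = 0.00900 ft³ = 2.549×10^-4 m³; T = 196 °C = 469.1 K; R = 8.314 J/(mol·K).
n = 0.07118 mol

0.0712 mol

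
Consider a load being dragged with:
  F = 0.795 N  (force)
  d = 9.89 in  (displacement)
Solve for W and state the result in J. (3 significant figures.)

W is given directly by: W = F·d.
F = 0.795 N; d = 9.89 in = 0.2512 m.
W = 0.1997 J  (the unit combination reduces to kg·m²/s² = J)

0.200 J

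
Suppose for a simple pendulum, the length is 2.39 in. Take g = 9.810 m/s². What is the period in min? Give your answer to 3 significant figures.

0.00824 min

Directly: T = 2π√(L/g).
L = 2.39 in = 0.06071 m; g = 9.810 m/s².
T = 0.4943 s
0.4943 s × (1 min / 60.00 s) = 0.008238 min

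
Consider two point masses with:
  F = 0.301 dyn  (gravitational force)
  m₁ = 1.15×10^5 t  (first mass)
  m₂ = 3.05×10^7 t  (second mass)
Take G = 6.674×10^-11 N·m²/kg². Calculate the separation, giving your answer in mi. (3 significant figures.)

Rearranging F = G·m₁·m₂/r² for r: r = √(G·m₁m₂/F).
F = 0.301 dyn = 3.010×10^-6 N; m₁ = 1.15×10^5 t = 1.150×10^8 kg; m₂ = 3.05×10^7 t = 3.050×10^10 kg; G = 6.674×10^-11 N·m²/kg².
r = 8.819×10^6 m
8.819×10^6 m × (1 mi / 1609 m) = 5480 mi

5480 mi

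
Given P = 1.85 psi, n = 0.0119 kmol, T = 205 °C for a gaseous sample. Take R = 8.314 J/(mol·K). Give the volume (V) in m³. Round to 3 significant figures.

3.71 m³

Rearranging: V = nRT/P.
P = 1.85 psi = 12755 Pa; n = 0.0119 kmol = 11.90 mol; T = 205 °C = 478.1 K; R = 8.314 J/(mol·K).
V = 3.709 m³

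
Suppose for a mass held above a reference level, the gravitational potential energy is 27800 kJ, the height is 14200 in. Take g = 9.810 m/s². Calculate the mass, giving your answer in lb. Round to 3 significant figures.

17300 lb

Solving PE = m·g·h for m: m = PE/(g·h).
PE = 27800 kJ = 2.780×10^7 J; h = 14200 in = 360.7 m; g = 9.810 m/s².
m = 7857 kg
7857 kg × (1 lb / 0.4536 kg) = 17322 lb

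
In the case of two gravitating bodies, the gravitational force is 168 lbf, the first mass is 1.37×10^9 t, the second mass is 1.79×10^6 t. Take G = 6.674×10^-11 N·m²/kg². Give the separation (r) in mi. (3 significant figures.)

Rearranging F = G·m₁·m₂/r² for r: r = √(G·m₁m₂/F).
F = 168 lbf = 747.3 N; m₁ = 1.37×10^9 t = 1.370×10^12 kg; m₂ = 1.79×10^6 t = 1.790×10^9 kg; G = 6.674×10^-11 N·m²/kg².
r = 14799 m
14799 m × (1 mi / 1609 m) = 9.196 mi

9.20 mi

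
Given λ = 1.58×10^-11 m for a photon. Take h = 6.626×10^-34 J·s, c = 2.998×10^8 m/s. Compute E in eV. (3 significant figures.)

Directly: E = hc/λ.
λ = 1.58×10^-11 m; h = 6.626×10^-34 J·s; c = 2.998×10^8 m/s.
E = 1.257×10^-14 J
1.257×10^-14 J × (1 eV / 1.602×10^-19 J) = 78472 eV

78500 eV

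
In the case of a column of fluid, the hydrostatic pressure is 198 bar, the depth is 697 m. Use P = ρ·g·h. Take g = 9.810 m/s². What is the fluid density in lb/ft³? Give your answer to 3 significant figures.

181 lb/ft³

Rearranging P = ρ·g·h for ρ: ρ = P/(g·h).
P = 198 bar = 1.980×10^7 Pa; h = 697 m; g = 9.810 m/s².
ρ = 2896 kg/m³
2896 kg/m³ × (1 lb/ft³ / 16.02 kg/m³) = 180.8 lb/ft³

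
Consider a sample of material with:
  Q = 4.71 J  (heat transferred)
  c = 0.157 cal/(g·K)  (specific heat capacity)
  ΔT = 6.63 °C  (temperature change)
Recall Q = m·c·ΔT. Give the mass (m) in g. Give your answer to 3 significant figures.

Rearranging Q = m·c·ΔT for m: m = Q/(c·ΔT).
Q = 4.71 J; c = 0.157 cal/(g·K) = 656.9 J/(kg·K); ΔT = 6.63 °C = 6.630 K.
m = 0.001081 kg
0.001081 kg × (1 g / 0.001000 kg) = 1.081 g

1.08 g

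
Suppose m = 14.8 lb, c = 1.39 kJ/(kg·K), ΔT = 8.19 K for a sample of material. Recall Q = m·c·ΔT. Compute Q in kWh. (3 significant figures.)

0.0212 kWh

Directly: Q = mcΔT.
m = 14.8 lb = 6.713 kg; c = 1.39 kJ/(kg·K) = 1390 J/(kg·K); ΔT = 8.19 K.
Q = 76423 J  (the unit combination reduces to kg·m²/s² = J)
76423 J × (1 kWh / 3.600×10^6 J) = 0.02123 kWh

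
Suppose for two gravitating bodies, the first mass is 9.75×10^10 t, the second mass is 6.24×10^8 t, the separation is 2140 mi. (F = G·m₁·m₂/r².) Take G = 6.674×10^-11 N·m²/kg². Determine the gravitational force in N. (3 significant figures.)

342 N

F is given directly by: F = Gm₁m₂/r².
m₁ = 9.75×10^10 t = 9.750×10^13 kg; m₂ = 6.24×10^8 t = 6.240×10^11 kg; r = 2140 mi = 3.444×10^6 m; G = 6.674×10^-11 N·m²/kg².
F = 342.3 N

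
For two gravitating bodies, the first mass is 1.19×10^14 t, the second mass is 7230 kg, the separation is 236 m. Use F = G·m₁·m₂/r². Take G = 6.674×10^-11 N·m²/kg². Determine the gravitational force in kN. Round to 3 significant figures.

Directly: F = Gm₁m₂/r².
m₁ = 1.19×10^14 t = 1.190×10^17 kg; m₂ = 7230 kg; r = 236 m; G = 6.674×10^-11 N·m²/kg².
F = 1.031×10^6 N  (the unit combination reduces to kg·m/s² = N)
1.031×10^6 N × (1 kN / 1000 N) = 1031 kN

1030 kN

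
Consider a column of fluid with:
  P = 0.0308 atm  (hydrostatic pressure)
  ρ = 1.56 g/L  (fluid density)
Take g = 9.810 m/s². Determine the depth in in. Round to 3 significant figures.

Solving P = ρ·g·h for h: h = P/(ρ·g).
P = 0.0308 atm = 3121 Pa; ρ = 1.56 g/L = 1.560 kg/m³; g = 9.810 m/s².
h = 203.9 m
203.9 m × (1 in / 0.02540 m) = 8029 in

8030 in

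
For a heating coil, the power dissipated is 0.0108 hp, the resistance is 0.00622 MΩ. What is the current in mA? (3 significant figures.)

36.0 mA

Rearranging P = I²R for I: I = √(P/R).
P = 0.0108 hp = 8.054 W; R = 0.00622 MΩ = 6220 Ω.
I = 0.03598 A
0.03598 A × (1 mA / 0.001000 A) = 35.98 mA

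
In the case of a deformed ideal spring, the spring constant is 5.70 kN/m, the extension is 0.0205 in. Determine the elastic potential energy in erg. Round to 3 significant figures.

U is given directly by: U = ½kx².
k = 5.70 kN/m = 5700 N/m; x = 0.0205 in = 5.207×10^-4 m.
U = 7.727×10^-4 J
7.727×10^-4 J × (1 erg / 1.000×10^-7 J) = 7727 erg

7730 erg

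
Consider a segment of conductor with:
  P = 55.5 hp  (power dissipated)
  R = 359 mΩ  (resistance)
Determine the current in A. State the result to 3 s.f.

Rearranging: I = √(P/R).
P = 55.5 hp = 41386 W; R = 359 mΩ = 0.3590 Ω.
I = 339.5 A

340 A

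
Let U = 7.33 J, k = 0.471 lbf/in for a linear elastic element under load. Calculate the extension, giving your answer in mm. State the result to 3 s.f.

422 mm

Rearranging U = ½k·x² for x: x = √(2U/k).
U = 7.33 J; k = 0.471 lbf/in = 82.48 N/m.
x = 0.4216 m
0.4216 m × (1 mm / 0.001000 m) = 421.6 mm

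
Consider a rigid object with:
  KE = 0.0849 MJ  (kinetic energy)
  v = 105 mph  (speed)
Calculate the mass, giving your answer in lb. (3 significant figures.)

Solving KE = ½mv² for m: m = 2·KE/v².
KE = 0.0849 MJ = 84900 J; v = 105 mph = 46.94 m/s.
m = 77.07 kg
77.07 kg × (1 lb / 0.4536 kg) = 169.9 lb

170 lb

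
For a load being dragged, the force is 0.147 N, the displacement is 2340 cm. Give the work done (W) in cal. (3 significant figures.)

Directly: W = F·d.
F = 0.147 N; d = 2340 cm = 23.40 m.
W = 3.440 J
3.440 J × (1 cal / 4.184 J) = 0.8221 cal

0.822 cal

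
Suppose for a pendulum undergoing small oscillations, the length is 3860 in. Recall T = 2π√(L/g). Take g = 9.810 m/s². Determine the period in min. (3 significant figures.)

Directly: T = 2π√(L/g).
L = 3860 in = 98.04 m; g = 9.810 m/s².
T = 19.86 s
19.86 s × (1 min / 60.00 s) = 0.3311 min

0.331 min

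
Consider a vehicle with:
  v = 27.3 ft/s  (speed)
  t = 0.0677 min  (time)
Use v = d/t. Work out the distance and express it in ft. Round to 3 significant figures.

111 ft

Rearranging: d = v·t.
v = 27.3 ft/s = 8.321 m/s; t = 0.0677 min = 4.062 s.
d = 33.80 m
33.80 m × (1 ft / 0.3048 m) = 110.9 ft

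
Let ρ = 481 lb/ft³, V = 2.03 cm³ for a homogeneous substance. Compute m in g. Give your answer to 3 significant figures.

15.6 g

Rearranging: m = ρV.
ρ = 481 lb/ft³ = 7705 kg/m³; V = 2.03 cm³ = 2.030×10^-6 m³.
m = 0.01564 kg
0.01564 kg × (1 g / 0.001000 kg) = 15.64 g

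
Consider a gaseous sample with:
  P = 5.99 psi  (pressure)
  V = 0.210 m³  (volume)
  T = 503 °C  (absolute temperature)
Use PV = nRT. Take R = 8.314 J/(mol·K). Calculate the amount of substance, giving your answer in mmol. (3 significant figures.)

1340 mmol

Rearranging PV = nRT for n: n = PV/(RT).
P = 5.99 psi = 41300 Pa; V = 0.210 m³; T = 503 °C = 776.1 K; R = 8.314 J/(mol·K).
n = 1.344 mol
1.344 mol × (1 mmol / 0.001000 mol) = 1344 mmol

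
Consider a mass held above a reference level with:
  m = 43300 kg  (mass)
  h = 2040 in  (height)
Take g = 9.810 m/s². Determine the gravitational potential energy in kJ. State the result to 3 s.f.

22000 kJ

Directly: PE = mgh.
m = 43300 kg; h = 2040 in = 51.82 m; g = 9.810 m/s².
PE = 2.201×10^7 J
2.201×10^7 J × (1 kJ / 1000 J) = 22010 kJ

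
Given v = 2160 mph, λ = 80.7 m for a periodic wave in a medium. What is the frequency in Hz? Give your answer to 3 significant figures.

12.0 Hz

Rearranging: f = v/λ.
v = 2160 mph = 965.6 m/s; λ = 80.7 m.
f = 11.97 Hz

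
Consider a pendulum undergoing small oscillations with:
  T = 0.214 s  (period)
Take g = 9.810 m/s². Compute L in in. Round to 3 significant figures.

0.448 in

Rearranging T = 2π√(L/g) for L: L = g·(T/2π)².
T = 0.214 s; g = 9.810 m/s².
L = 0.01138 m
0.01138 m × (1 in / 0.02540 m) = 0.4480 in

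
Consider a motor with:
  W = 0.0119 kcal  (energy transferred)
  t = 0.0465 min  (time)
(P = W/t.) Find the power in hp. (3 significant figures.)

Directly: P = W/t.
W = 0.0119 kcal = 49.79 J; t = 0.0465 min = 2.790 s.
P = 17.85 W
17.85 W × (1 hp / 745.7 W) = 0.02393 hp

0.0239 hp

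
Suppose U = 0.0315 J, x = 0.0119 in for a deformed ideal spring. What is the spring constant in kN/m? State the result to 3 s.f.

Rearranging U = ½k·x² for k: k = 2U/x².
U = 0.0315 J; x = 0.0119 in = 3.023×10^-4 m.
k = 6.896×10^5 N/m
6.896×10^5 N/m × (1 kN/m / 1000 N/m) = 689.6 kN/m

690 kN/m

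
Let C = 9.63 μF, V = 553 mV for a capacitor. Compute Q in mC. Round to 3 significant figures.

Rearranging: Q = CV.
C = 9.63 μF = 9.630×10^-6 F; V = 553 mV = 0.5530 V.
Q = 5.325×10^-6 C
5.325×10^-6 C × (1 mC / 0.001000 C) = 0.005325 mC

0.00533 mC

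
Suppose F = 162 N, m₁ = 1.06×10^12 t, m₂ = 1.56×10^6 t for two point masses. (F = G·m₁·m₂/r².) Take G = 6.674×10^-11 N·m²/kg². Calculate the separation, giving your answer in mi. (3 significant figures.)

Rearranging: r = √(G·m₁m₂/F).
F = 162 N; m₁ = 1.06×10^12 t = 1.060×10^15 kg; m₂ = 1.56×10^6 t = 1.560×10^9 kg; G = 6.674×10^-11 N·m²/kg².
r = 8.254×10^5 m
8.254×10^5 m × (1 mi / 1609 m) = 512.9 mi

513 mi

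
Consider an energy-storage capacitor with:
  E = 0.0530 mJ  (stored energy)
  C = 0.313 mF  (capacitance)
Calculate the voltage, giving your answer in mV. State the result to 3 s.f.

Solving E = ½C·V² for V: V = √(2E/C).
E = 0.0530 mJ = 5.300×10^-5 J; C = 0.313 mF = 3.130×10^-4 F.
V = 0.5819 V  (the unit combination reduces to kg·m²/(A·s³) = V)
0.5819 V × (1 mV / 0.001000 V) = 581.9 mV

582 mV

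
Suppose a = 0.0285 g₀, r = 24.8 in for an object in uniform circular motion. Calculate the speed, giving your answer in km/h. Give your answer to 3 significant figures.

1.51 km/h

Rearranging: v = √(a·r).
a = 0.0285 g₀ = 0.2795 m/s²; r = 24.8 in = 0.6299 m.
v = 0.4196 m/s
0.4196 m/s × (1 km/h / 0.2778 m/s) = 1.511 km/h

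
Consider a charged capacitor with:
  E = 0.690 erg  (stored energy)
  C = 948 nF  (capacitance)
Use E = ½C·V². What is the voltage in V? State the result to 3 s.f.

Rearranging E = ½C·V² for V: V = √(2E/C).
E = 0.690 erg = 6.900×10^-8 J; C = 948 nF = 9.480×10^-7 F.
V = 0.3815 V  (the unit combination reduces to kg·m²/(A·s³) = V)

0.382 V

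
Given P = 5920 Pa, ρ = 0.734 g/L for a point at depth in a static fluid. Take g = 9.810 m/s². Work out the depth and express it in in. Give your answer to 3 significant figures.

Rearranging: h = P/(ρ·g).
P = 5920 Pa; ρ = 0.734 g/L = 0.7340 kg/m³; g = 9.810 m/s².
h = 822.2 m
822.2 m × (1 in / 0.02540 m) = 32369 in

32400 in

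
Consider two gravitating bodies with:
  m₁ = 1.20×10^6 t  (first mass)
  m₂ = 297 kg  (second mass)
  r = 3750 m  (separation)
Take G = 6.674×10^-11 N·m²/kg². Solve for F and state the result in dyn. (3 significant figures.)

0.169 dyn

Directly: F = Gm₁m₂/r².
m₁ = 1.20×10^6 t = 1.200×10^9 kg; m₂ = 297 kg; r = 3750 m; G = 6.674×10^-11 N·m²/kg².
F = 1.691×10^-6 N  (the unit combination reduces to kg·m/s² = N)
1.691×10^-6 N × (1 dyn / 1.000×10^-5 N) = 0.1691 dyn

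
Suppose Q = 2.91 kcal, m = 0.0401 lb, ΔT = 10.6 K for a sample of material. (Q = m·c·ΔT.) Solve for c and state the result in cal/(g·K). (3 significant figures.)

Solving Q = m·c·ΔT for c: c = Q/(m·ΔT).
Q = 2.91 kcal = 12175 J; m = 0.0401 lb = 0.01819 kg; ΔT = 10.6 K.
c = 63149 J/(kg·K)
63149 J/(kg·K) × (1 cal/(g·K) / 4184 J/(kg·K)) = 15.09 cal/(g·K)

15.1 cal/(g·K)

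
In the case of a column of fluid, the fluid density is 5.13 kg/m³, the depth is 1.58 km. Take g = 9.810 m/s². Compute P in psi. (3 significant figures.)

11.5 psi

P is given directly by: P = ρgh.
ρ = 5.13 kg/m³; h = 1.58 km = 1580 m; g = 9.810 m/s².
P = 79514 Pa  (the unit combination reduces to kg/(m·s²) = Pa)
79514 Pa × (1 psi / 6895 Pa) = 11.53 psi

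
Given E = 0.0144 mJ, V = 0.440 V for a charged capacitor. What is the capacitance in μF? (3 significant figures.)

149 μF

Rearranging E = ½C·V² for C: C = 2E/V².
E = 0.0144 mJ = 1.440×10^-5 J; V = 0.440 V.
C = 1.488×10^-4 F
1.488×10^-4 F × (1 μF / 1.000×10^-6 F) = 148.8 μF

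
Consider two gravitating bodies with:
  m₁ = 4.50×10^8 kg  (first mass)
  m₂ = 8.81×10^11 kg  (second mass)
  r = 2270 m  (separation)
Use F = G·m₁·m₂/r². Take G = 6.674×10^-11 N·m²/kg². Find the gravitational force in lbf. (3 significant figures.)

1150 lbf

From Newton's law of gravitation: F = Gm₁m₂/r².
m₁ = 4.50×10^8 kg; m₂ = 8.81×10^11 kg; r = 2270 m; G = 6.674×10^-11 N·m²/kg².
F = 5135 N  (the unit combination reduces to kg·m/s² = N)
5135 N × (1 lbf / 4.448 N) = 1154 lbf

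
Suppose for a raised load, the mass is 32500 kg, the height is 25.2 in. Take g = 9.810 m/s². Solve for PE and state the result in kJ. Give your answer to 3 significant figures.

Directly: PE = mgh.
m = 32500 kg; h = 25.2 in = 0.6401 m; g = 9.810 m/s².
PE = 2.041×10^5 J  (the unit combination reduces to kg·m²/s² = J)
2.041×10^5 J × (1 kJ / 1000 J) = 204.1 kJ

204 kJ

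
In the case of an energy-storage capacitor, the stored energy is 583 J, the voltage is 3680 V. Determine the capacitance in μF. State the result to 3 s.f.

86.1 μF

Rearranging E = ½C·V² for C: C = 2E/V².
E = 583 J; V = 3680 V.
C = 8.610×10^-5 F
8.610×10^-5 F × (1 μF / 1.000×10^-6 F) = 86.10 μF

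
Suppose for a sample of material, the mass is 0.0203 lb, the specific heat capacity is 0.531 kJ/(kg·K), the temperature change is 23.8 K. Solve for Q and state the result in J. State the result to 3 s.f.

Directly: Q = mcΔT.
m = 0.0203 lb = 0.009208 kg; c = 0.531 kJ/(kg·K) = 531.0 J/(kg·K); ΔT = 23.8 K.
Q = 116.4 J  (the unit combination reduces to kg·m²/s² = J)

116 J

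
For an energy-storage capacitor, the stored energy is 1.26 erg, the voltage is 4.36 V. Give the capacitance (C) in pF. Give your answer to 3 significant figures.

Rearranging E = ½C·V² for C: C = 2E/V².
E = 1.26 erg = 1.260×10^-7 J; V = 4.36 V.
C = 1.326×10^-8 F
1.326×10^-8 F × (1 pF / 1.000×10^-12 F) = 13256 pF

13300 pF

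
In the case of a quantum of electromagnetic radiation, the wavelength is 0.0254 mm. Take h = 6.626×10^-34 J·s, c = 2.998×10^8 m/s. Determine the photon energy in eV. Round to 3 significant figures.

0.0488 eV

E is given directly by: E = hc/λ.
λ = 0.0254 mm = 2.540×10^-5 m; h = 6.626×10^-34 J·s; c = 2.998×10^8 m/s.
E = 7.821×10^-21 J
7.821×10^-21 J × (1 eV / 1.602×10^-19 J) = 0.04881 eV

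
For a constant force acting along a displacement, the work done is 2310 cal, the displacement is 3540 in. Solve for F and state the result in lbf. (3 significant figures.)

24.2 lbf

Rearranging W = F·d for F: F = W/d.
W = 2310 cal = 9665 J; d = 3540 in = 89.92 m.
F = 107.5 N  (the unit combination reduces to kg·m/s² = N)
107.5 N × (1 lbf / 4.448 N) = 24.16 lbf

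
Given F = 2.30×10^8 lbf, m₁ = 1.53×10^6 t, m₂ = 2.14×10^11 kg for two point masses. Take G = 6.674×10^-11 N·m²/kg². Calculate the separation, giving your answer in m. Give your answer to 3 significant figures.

From Newton's law of gravitation: r = √(G·m₁m₂/F).
F = 2.30×10^8 lbf = 1.023×10^9 N; m₁ = 1.53×10^6 t = 1.530×10^9 kg; m₂ = 2.14×10^11 kg; G = 6.674×10^-11 N·m²/kg².
r = 4.622 m

4.62 m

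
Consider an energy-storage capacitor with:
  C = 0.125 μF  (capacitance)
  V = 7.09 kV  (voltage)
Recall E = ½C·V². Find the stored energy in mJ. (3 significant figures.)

3140 mJ

Directly: E = ½CV².
C = 0.125 μF = 1.250×10^-7 F; V = 7.09 kV = 7090 V.
E = 3.142 J
3.142 J × (1 mJ / 0.001000 J) = 3142 mJ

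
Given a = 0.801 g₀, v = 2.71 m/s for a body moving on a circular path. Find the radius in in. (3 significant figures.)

36.8 in

Rearranging a = v²/r for r: r = v²/a.
a = 0.801 g₀ = 7.855 m/s²; v = 2.71 m/s.
r = 0.9349 m
0.9349 m × (1 in / 0.02540 m) = 36.81 in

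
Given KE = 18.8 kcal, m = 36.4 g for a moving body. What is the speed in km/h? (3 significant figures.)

7480 km/h

Rearranging KE = ½mv² for v: v = √(2·KE/m).
KE = 18.8 kcal = 78659 J; m = 36.4 g = 0.03640 kg.
v = 2079 m/s
2079 m/s × (1 km/h / 0.2778 m/s) = 7484 km/h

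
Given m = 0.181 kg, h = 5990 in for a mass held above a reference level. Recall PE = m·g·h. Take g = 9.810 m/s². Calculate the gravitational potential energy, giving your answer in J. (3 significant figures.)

270 J

PE is given directly by: PE = mgh.
m = 0.181 kg; h = 5990 in = 152.1 m; g = 9.810 m/s².
PE = 270.2 J  (the unit combination reduces to kg·m²/s² = J)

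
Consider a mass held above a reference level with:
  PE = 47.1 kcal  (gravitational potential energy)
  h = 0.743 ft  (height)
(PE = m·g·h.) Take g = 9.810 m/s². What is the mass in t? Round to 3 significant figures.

Solving PE = m·g·h for m: m = PE/(g·h).
PE = 47.1 kcal = 1.971×10^5 J; h = 0.743 ft = 0.2265 m; g = 9.810 m/s².
m = 88703 kg
88703 kg × (1 t / 1000 kg) = 88.70 t

88.7 t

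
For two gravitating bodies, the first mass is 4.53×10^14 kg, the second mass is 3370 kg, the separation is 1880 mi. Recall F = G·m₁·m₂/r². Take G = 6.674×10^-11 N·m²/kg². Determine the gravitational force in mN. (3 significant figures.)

0.0111 mN

From Newton's law of gravitation: F = Gm₁m₂/r².
m₁ = 4.53×10^14 kg; m₂ = 3370 kg; r = 1880 mi = 3.026×10^6 m; G = 6.674×10^-11 N·m²/kg².
F = 1.113×10^-5 N  (the unit combination reduces to kg·m/s² = N)
1.113×10^-5 N × (1 mN / 0.001000 N) = 0.01113 mN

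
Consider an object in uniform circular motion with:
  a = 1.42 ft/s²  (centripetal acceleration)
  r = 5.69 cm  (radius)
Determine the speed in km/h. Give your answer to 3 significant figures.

0.565 km/h

Solving a = v²/r for v: v = √(a·r).
a = 1.42 ft/s² = 0.4328 m/s²; r = 5.69 cm = 0.05690 m.
v = 0.1569 m/s
0.1569 m/s × (1 km/h / 0.2778 m/s) = 0.5650 km/h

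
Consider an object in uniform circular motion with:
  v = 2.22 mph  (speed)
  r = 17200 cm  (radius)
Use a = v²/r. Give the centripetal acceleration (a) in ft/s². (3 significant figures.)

Directly: a = v²/r.
v = 2.22 mph = 0.9924 m/s; r = 17200 cm = 172.0 m.
a = 0.005726 m/s²
0.005726 m/s² × (1 ft/s² / 0.3048 m/s²) = 0.01879 ft/s²

0.0188 ft/s²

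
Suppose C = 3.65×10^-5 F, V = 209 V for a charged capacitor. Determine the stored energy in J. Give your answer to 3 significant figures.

0.797 J

Directly: E = ½CV².
C = 3.65×10^-5 F; V = 209 V.
E = 0.7972 J  (the unit combination reduces to kg·m²/s² = J)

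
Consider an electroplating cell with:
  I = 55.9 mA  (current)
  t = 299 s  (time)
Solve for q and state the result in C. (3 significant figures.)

16.7 C

Directly: q = It.
I = 55.9 mA = 0.05590 A; t = 299 s.
q = 16.71 C  (the unit combination reduces to A·s = C)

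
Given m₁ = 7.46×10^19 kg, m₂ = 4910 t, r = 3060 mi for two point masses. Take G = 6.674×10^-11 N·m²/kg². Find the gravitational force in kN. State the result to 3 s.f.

1.01 kN

From Newton's law of gravitation: F = Gm₁m₂/r².
m₁ = 7.46×10^19 kg; m₂ = 4910 t = 4.910×10^6 kg; r = 3060 mi = 4.925×10^6 m; G = 6.674×10^-11 N·m²/kg².
F = 1008 N
1008 N × (1 kN / 1000 N) = 1.008 kN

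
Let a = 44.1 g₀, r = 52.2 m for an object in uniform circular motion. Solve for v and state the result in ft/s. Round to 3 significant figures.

493 ft/s

Rearranging: v = √(a·r).
a = 44.1 g₀ = 432.5 m/s²; r = 52.2 m.
v = 150.3 m/s
150.3 m/s × (1 ft/s / 0.3048 m/s) = 492.9 ft/s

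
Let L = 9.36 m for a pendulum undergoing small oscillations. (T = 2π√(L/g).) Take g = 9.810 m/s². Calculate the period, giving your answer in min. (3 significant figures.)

0.102 min

Directly: T = 2π√(L/g).
L = 9.36 m; g = 9.810 m/s².
T = 6.137 s
6.137 s × (1 min / 60.00 s) = 0.1023 min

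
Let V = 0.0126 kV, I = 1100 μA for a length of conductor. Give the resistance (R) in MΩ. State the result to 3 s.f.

From Ohm's law: R = V/I.
V = 0.0126 kV = 12.60 V; I = 1100 μA = 0.001100 A.
R = 11455 Ω
11455 Ω × (1 MΩ / 1.000×10^6 Ω) = 0.01145 MΩ

0.0115 MΩ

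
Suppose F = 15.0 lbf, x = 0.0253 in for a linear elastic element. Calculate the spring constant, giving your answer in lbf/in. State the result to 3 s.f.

593 lbf/in

From Hooke's law: k = F/x.
F = 15.0 lbf = 66.72 N; x = 0.0253 in = 6.426×10^-4 m.
k = 1.038×10^5 N/m
1.038×10^5 N/m × (1 lbf/in / 175.1 N/m) = 592.9 lbf/in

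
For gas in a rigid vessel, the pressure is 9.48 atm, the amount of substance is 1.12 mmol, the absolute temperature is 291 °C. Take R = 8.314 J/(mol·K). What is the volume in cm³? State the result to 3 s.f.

Rearranging: V = nRT/P.
P = 9.48 atm = 9.606×10^5 Pa; n = 1.12 mmol = 0.001120 mol; T = 291 °C = 564.1 K; R = 8.314 J/(mol·K).
V = 5.469×10^-6 m³
5.469×10^-6 m³ × (1 cm³ / 1.000×10^-6 m³) = 5.469 cm³

5.47 cm³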